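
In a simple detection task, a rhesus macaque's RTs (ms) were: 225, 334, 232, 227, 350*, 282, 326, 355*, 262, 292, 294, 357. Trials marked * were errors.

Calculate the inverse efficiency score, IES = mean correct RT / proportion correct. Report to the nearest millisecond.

Correct trials (n=10): 225, 334, 232, 227, 282, 326, 262, 292, 294, 357
Mean correct RT = 2831/10 = 283.1000 ms
Proportion correct = 10/12
IES = 283.1000 / (10/12) = 339.720 ms

340 ms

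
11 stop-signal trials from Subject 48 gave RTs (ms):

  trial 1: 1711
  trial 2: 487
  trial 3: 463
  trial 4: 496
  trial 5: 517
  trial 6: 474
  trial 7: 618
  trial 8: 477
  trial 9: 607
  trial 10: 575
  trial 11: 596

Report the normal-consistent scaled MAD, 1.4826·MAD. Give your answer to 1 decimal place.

80.1 ms

Sorted: 463, 474, 477, 487, 496, 517, 575, 596, 607, 618, 1711 → median = 517
|x − 517| sorted: 0, 21, 30, 40, 43, 54, 58, 79, 90, 101, 1194 → MAD = 54
Robust SD ≈ 1.4826 × 54 = 80.060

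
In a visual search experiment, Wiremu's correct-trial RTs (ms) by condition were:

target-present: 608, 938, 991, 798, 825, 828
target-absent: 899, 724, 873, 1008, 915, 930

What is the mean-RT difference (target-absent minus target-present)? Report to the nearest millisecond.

60 ms

M(target-present) = 4988/6 = 831.333
M(target-absent) = 5349/6 = 891.500
Difference = 891.500 − 831.333 = 60.167 ms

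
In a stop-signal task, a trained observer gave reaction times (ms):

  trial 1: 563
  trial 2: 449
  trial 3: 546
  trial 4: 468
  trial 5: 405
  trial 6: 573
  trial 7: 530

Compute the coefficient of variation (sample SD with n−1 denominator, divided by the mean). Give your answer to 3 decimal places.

n = 7, Σ = 3534, M = 504.8571
Σ(x−M)² = 24798.857; s = √(24798.857/6) = 64.2895
CV = 64.2895 / 504.8571 = 0.12734

0.127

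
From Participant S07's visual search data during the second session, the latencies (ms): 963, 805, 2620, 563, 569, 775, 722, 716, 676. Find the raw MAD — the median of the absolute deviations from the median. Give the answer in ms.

Sorted: 563, 569, 676, 716, 722, 775, 805, 963, 2620 → median = 722
|x − 722|: 241, 83, 1898, 159, 153, 53, 0, 6, 46
Sorted deviations: 0, 6, 46, 53, 83, 153, 159, 241, 1898 → MAD = 83

83 ms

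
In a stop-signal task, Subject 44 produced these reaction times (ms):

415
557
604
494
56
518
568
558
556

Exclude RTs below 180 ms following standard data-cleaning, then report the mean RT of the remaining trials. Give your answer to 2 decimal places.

533.75 ms

Excluded: 56
Retained (n=8): Σ = 4270
Mean = 4270/8 = 533.7500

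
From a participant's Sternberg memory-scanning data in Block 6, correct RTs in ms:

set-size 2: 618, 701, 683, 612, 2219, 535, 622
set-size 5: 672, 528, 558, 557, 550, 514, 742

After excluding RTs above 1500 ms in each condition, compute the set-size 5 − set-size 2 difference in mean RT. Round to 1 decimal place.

-39.8 ms

set-size 2: exclude 2219
M(set-size 2) = 3771/6 = 628.500
M(set-size 5) = 4121/7 = 588.714
Difference = 588.714 − 628.500 = -39.786 ms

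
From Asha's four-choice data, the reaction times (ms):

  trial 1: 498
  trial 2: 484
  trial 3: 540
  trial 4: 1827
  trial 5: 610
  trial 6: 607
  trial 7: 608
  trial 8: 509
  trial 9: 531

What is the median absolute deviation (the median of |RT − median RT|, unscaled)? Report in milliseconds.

56 ms

Sorted: 484, 498, 509, 531, 540, 607, 608, 610, 1827 → median = 540
|x − 540|: 42, 56, 0, 1287, 70, 67, 68, 31, 9
Sorted deviations: 0, 9, 31, 42, 56, 67, 68, 70, 1287 → MAD = 56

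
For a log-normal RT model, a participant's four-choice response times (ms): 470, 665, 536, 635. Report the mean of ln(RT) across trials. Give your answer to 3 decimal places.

6.348

ln(RT): 6.1527, 6.4998, 6.2841, 6.4536
Σ ln(RT) = 25.3903
Mean = 25.3903/4 = 6.34757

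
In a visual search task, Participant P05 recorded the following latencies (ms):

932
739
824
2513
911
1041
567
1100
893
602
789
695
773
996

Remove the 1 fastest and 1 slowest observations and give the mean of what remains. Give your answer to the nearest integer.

Sorted: 567, 602, 695, 739, 773, 789, 824, 893, 911, 932, 996, 1041, 1100, 2513
Drop lowest 1 (567) and highest 1 (2513)
Remaining (n=12): Σ = 10295, mean = 10295/12 = 857.917

858 ms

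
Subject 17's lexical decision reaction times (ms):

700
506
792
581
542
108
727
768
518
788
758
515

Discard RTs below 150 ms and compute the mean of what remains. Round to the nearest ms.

Excluded: 108
Retained (n=11): Σ = 7195
Mean = 7195/11 = 654.0909

654 ms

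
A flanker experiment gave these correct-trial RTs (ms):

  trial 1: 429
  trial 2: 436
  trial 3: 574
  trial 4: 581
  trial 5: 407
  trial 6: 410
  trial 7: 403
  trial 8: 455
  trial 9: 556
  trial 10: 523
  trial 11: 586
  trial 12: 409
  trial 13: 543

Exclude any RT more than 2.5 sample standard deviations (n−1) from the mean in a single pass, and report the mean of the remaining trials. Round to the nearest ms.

486 ms

n = 13, ΣRT = 6312, M = 485.538
Σ(x−M)² = 67829.23; s = √(67829.23/12) = 75.183
Cutoffs: 485.538 ± 2.5·75.183 → [297.6, 673.5]
No RTs fall outside the cutoffs; all 13 retained. Mean = 6312/13 = 485.538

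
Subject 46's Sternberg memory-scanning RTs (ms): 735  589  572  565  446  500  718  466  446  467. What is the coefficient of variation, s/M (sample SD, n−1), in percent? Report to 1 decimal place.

19.4%

n = 10, Σ = 5504, M = 550.4000
Σ(x−M)² = 102754.400; s = √(102754.400/9) = 106.8511
CV = 106.8511 / 550.4000 = 0.19413 = 19.413%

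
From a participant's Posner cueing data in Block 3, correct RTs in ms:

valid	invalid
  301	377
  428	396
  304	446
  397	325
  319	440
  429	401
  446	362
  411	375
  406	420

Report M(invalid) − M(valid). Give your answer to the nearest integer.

M(valid) = 3441/9 = 382.333
M(invalid) = 3542/9 = 393.556
Difference = 393.556 − 382.333 = 11.222 ms

11 ms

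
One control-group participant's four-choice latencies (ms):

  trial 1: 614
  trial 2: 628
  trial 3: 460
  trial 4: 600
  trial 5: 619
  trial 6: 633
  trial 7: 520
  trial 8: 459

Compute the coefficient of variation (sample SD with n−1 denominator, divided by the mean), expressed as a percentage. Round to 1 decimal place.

n = 8, Σ = 4533, M = 566.6250
Σ(x−M)² = 39399.875; s = √(39399.875/7) = 75.0237
CV = 75.0237 / 566.6250 = 0.13240 = 13.240%

13.2%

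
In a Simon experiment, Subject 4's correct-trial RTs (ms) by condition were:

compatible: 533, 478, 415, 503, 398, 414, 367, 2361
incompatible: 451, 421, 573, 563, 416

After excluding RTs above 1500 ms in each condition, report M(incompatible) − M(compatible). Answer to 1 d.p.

compatible: exclude 2361
M(compatible) = 3108/7 = 444.000
M(incompatible) = 2424/5 = 484.800
Difference = 484.800 − 444.000 = 40.800 ms

40.8 ms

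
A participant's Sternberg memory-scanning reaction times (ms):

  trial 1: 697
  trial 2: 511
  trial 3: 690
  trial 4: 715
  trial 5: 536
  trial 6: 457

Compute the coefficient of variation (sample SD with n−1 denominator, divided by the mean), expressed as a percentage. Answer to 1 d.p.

n = 6, Σ = 3606, M = 601.0000
Σ(x−M)² = 63194.000; s = √(63194.000/5) = 112.4224
CV = 112.4224 / 601.0000 = 0.18706 = 18.706%

18.7%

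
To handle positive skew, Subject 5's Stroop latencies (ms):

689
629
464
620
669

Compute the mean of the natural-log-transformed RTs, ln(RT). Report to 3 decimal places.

6.411

ln(RT): 6.5352, 6.4441, 6.1399, 6.4297, 6.5058
Σ ln(RT) = 32.0548
Mean = 32.0548/5 = 6.41095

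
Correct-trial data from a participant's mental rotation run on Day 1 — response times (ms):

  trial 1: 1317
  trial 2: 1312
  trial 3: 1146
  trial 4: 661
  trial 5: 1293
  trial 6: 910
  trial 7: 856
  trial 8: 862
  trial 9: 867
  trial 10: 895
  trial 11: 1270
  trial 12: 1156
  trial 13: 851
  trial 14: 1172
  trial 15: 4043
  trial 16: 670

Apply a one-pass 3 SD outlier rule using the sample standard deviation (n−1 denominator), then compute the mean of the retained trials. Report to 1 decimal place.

1015.9 ms

n = 16, ΣRT = 19281, M = 1205.062
Σ(x−M)² = 9341472.94; s = √(9341472.94/15) = 789.155
Cutoffs: 1205.062 ± 3·789.155 → [-1162.4, 3572.5]
Outside: 4043 → excluded.
Retained (n=15): Σ = 15238, mean = 15238/15 = 1015.867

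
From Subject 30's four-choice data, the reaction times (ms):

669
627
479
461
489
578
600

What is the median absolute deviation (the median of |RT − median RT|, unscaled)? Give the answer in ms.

89 ms

Sorted: 461, 479, 489, 578, 600, 627, 669 → median = 578
|x − 578|: 91, 49, 99, 117, 89, 0, 22
Sorted deviations: 0, 22, 49, 89, 91, 99, 117 → MAD = 89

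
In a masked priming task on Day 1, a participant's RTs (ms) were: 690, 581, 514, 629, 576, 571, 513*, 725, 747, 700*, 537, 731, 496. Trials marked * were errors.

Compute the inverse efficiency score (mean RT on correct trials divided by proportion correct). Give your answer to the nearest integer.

730 ms

Correct trials (n=11): 690, 581, 514, 629, 576, 571, 725, 747, 537, 731, 496
Mean correct RT = 6797/11 = 617.9091 ms
Proportion correct = 11/13
IES = 617.9091 / (11/13) = 730.256 ms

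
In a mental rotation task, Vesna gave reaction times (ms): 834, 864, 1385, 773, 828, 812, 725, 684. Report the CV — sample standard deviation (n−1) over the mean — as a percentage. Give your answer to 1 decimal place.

n = 8, Σ = 6905, M = 863.1250
Σ(x−M)² = 336336.875; s = √(336336.875/7) = 219.1988
CV = 219.1988 / 863.1250 = 0.25396 = 25.396%

25.4%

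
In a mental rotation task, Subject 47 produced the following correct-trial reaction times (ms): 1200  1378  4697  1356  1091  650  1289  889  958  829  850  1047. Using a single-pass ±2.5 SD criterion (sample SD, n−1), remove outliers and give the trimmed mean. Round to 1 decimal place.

1048.8 ms

n = 12, ΣRT = 16234, M = 1352.833
Σ(x−M)² = 12765869.67; s = √(12765869.67/11) = 1077.281
Cutoffs: 1352.833 ± 2.5·1077.281 → [-1340.4, 4046.0]
Outside: 4697 → excluded.
Retained (n=11): Σ = 11537, mean = 11537/11 = 1048.818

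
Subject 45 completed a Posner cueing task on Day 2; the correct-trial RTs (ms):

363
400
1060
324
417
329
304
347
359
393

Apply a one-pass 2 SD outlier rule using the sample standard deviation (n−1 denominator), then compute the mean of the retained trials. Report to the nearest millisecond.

n = 10, ΣRT = 4296, M = 429.600
Σ(x−M)² = 453068.40; s = √(453068.40/9) = 224.368
Cutoffs: 429.600 ± 2·224.368 → [-19.1, 878.3]
Outside: 1060 → excluded.
Retained (n=9): Σ = 3236, mean = 3236/9 = 359.556

360 ms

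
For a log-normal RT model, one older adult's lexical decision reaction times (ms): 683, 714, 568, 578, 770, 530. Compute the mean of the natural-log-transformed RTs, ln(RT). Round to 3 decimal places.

6.453

ln(RT): 6.5265, 6.5709, 6.3421, 6.3596, 6.6464, 6.2729
Σ ln(RT) = 38.7183
Mean = 38.7183/6 = 6.45306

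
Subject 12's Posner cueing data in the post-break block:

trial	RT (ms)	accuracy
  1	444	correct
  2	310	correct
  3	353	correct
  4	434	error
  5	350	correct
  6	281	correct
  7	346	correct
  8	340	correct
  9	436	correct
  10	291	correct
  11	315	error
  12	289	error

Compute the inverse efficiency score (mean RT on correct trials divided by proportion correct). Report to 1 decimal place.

Correct trials (n=9): 444, 310, 353, 350, 281, 346, 340, 436, 291
Mean correct RT = 3151/9 = 350.1111 ms
Proportion correct = 9/12
IES = 350.1111 / (9/12) = 466.815 ms

466.8 ms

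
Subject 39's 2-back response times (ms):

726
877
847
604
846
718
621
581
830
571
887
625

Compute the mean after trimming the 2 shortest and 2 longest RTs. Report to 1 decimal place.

727.1 ms

Sorted: 571, 581, 604, 621, 625, 718, 726, 830, 846, 847, 877, 887
Drop lowest 2 (571, 581) and highest 2 (877, 887)
Remaining (n=8): Σ = 5817, mean = 5817/8 = 727.125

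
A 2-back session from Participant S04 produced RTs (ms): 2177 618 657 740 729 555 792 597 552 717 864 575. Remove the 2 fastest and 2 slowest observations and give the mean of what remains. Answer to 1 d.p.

678.1 ms

Sorted: 552, 555, 575, 597, 618, 657, 717, 729, 740, 792, 864, 2177
Drop lowest 2 (552, 555) and highest 2 (864, 2177)
Remaining (n=8): Σ = 5425, mean = 5425/8 = 678.125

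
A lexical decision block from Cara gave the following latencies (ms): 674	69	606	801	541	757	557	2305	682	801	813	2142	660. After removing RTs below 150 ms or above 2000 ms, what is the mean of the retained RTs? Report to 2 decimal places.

Excluded: 69, 2142, 2305
Retained (n=10): Σ = 6892
Mean = 6892/10 = 689.2000

689.20 ms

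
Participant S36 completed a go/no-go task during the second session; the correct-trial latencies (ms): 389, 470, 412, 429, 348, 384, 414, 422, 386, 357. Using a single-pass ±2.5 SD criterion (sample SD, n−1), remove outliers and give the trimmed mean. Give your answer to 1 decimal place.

401.1 ms

n = 10, ΣRT = 4011, M = 401.100
Σ(x−M)² = 11678.90; s = √(11678.90/9) = 36.023
Cutoffs: 401.100 ± 2.5·36.023 → [311.0, 491.2]
No RTs fall outside the cutoffs; all 10 retained. Mean = 4011/10 = 401.100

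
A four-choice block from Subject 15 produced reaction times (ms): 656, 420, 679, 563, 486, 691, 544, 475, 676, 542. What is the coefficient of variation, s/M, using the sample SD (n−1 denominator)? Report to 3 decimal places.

n = 10, Σ = 5732, M = 573.2000
Σ(x−M)² = 85141.600; s = √(85141.600/9) = 97.2634
CV = 97.2634 / 573.2000 = 0.16969

0.170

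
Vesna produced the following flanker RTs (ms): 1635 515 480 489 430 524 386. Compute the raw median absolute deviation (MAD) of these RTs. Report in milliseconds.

Sorted: 386, 430, 480, 489, 515, 524, 1635 → median = 489
|x − 489|: 1146, 26, 9, 0, 59, 35, 103
Sorted deviations: 0, 9, 26, 35, 59, 103, 1146 → MAD = 35

35 ms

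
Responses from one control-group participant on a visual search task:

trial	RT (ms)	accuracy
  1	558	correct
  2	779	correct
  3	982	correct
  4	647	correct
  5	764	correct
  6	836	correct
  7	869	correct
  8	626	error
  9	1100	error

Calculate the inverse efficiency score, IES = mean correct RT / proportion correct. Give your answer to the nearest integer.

998 ms

Correct trials (n=7): 558, 779, 982, 647, 764, 836, 869
Mean correct RT = 5435/7 = 776.4286 ms
Proportion correct = 7/9
IES = 776.4286 / (7/9) = 998.265 ms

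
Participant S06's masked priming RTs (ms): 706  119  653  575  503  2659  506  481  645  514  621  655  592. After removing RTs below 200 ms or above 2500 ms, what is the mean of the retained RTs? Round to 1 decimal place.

586.5 ms

Excluded: 119, 2659
Retained (n=11): Σ = 6451
Mean = 6451/11 = 586.4545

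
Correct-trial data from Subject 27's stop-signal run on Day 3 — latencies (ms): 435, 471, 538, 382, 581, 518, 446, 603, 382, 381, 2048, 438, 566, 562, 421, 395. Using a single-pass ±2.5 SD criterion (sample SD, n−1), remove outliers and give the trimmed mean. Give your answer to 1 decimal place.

n = 16, ΣRT = 9167, M = 572.938
Σ(x−M)² = 2409424.94; s = √(2409424.94/15) = 400.785
Cutoffs: 572.938 ± 2.5·400.785 → [-429.0, 1574.9]
Outside: 2048 → excluded.
Retained (n=15): Σ = 7119, mean = 7119/15 = 474.600

474.6 ms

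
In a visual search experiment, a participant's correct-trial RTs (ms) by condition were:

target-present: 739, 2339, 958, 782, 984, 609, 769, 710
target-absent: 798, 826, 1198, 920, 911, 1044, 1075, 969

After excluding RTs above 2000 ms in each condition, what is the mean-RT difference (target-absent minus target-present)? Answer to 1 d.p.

target-present: exclude 2339
M(target-present) = 5551/7 = 793.000
M(target-absent) = 7741/8 = 967.625
Difference = 967.625 − 793.000 = 174.625 ms

174.6 ms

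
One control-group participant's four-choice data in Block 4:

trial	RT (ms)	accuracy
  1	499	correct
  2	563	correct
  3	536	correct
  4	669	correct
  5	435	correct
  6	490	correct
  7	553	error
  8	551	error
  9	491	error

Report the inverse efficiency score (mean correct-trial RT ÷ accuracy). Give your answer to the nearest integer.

798 ms

Correct trials (n=6): 499, 563, 536, 669, 435, 490
Mean correct RT = 3192/6 = 532.0000 ms
Proportion correct = 6/9
IES = 532.0000 / (6/9) = 798.000 ms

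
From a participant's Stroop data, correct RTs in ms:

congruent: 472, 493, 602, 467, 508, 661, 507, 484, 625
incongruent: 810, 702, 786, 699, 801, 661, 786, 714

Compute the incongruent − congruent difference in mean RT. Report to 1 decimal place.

M(congruent) = 4819/9 = 535.444
M(incongruent) = 5959/8 = 744.875
Difference = 744.875 − 535.444 = 209.431 ms

209.4 ms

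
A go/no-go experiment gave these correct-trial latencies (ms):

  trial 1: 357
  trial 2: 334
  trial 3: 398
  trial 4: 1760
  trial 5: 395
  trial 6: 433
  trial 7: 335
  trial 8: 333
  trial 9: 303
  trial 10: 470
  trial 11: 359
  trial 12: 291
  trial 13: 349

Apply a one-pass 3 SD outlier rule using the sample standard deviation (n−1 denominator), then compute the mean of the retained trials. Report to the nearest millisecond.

363 ms

n = 13, ΣRT = 6117, M = 470.538
Σ(x−M)² = 1831425.23; s = √(1831425.23/12) = 390.665
Cutoffs: 470.538 ± 3·390.665 → [-701.5, 1642.5]
Outside: 1760 → excluded.
Retained (n=12): Σ = 4357, mean = 4357/12 = 363.083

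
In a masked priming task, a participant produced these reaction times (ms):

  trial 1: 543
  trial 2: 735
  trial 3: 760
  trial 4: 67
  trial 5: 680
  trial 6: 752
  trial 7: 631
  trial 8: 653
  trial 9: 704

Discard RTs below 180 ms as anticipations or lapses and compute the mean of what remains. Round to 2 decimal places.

682.25 ms

Excluded: 67
Retained (n=8): Σ = 5458
Mean = 5458/8 = 682.2500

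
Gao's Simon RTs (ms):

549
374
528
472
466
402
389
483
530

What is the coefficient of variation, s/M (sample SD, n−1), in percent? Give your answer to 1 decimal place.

n = 9, Σ = 4193, M = 465.8889
Σ(x−M)² = 33642.889; s = √(33642.889/8) = 64.8488
CV = 64.8488 / 465.8889 = 0.13919 = 13.919%

13.9%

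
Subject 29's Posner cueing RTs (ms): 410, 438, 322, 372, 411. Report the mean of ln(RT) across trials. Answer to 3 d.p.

ln(RT): 6.0162, 6.0822, 5.7746, 5.9189, 6.0186
Σ ln(RT) = 29.8104
Mean = 29.8104/5 = 5.96208

5.962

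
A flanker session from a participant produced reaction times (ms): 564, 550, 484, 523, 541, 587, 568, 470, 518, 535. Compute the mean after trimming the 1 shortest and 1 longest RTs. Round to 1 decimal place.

Sorted: 470, 484, 518, 523, 535, 541, 550, 564, 568, 587
Drop lowest 1 (470) and highest 1 (587)
Remaining (n=8): Σ = 4283, mean = 4283/8 = 535.375

535.4 ms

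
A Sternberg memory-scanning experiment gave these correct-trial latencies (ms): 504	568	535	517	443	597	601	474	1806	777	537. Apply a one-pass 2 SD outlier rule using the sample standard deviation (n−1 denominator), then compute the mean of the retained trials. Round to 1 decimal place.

n = 11, ΣRT = 7359, M = 669.000
Σ(x−M)² = 1499252.00; s = √(1499252.00/10) = 387.202
Cutoffs: 669.000 ± 2·387.202 → [-105.4, 1443.4]
Outside: 1806 → excluded.
Retained (n=10): Σ = 5553, mean = 5553/10 = 555.300

555.3 ms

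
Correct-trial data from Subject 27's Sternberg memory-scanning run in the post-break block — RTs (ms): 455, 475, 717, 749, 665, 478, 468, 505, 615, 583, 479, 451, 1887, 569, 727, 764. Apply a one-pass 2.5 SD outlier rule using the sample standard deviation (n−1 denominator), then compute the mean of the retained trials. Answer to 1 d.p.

n = 16, ΣRT = 10587, M = 661.688
Σ(x−M)² = 1794923.44; s = √(1794923.44/15) = 345.921
Cutoffs: 661.688 ± 2.5·345.921 → [-203.1, 1526.5]
Outside: 1887 → excluded.
Retained (n=15): Σ = 8700, mean = 8700/15 = 580.000

580.0 ms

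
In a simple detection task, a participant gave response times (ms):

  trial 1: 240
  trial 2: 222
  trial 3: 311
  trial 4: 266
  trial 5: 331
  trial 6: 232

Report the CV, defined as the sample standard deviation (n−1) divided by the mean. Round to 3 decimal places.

n = 6, Σ = 1602, M = 267.0000
Σ(x−M)² = 10012.000; s = √(10012.000/5) = 44.7482
CV = 44.7482 / 267.0000 = 0.16760

0.168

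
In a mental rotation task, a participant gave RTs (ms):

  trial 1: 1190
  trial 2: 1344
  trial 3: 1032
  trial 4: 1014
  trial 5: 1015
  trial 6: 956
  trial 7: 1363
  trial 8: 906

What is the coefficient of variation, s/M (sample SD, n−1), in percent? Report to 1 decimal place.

n = 8, Σ = 8820, M = 1102.5000
Σ(x−M)² = 214372.000; s = √(214372.000/7) = 174.9988
CV = 174.9988 / 1102.5000 = 0.15873 = 15.873%

15.9%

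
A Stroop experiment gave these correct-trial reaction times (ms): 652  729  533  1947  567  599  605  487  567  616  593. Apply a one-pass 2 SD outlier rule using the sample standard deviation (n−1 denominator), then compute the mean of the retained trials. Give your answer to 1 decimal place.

n = 11, ΣRT = 7895, M = 717.727
Σ(x−M)² = 1701064.18; s = √(1701064.18/10) = 412.440
Cutoffs: 717.727 ± 2·412.440 → [-107.2, 1542.6]
Outside: 1947 → excluded.
Retained (n=10): Σ = 5948, mean = 5948/10 = 594.800

594.8 ms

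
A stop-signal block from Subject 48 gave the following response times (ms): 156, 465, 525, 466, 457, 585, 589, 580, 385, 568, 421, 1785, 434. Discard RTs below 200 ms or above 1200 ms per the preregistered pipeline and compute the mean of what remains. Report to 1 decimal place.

Excluded: 156, 1785
Retained (n=11): Σ = 5475
Mean = 5475/11 = 497.7273

497.7 ms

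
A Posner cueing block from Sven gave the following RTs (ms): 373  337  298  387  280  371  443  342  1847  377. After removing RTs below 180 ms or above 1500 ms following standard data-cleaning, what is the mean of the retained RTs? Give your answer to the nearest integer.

Excluded: 1847
Retained (n=9): Σ = 3208
Mean = 3208/9 = 356.4444

356 ms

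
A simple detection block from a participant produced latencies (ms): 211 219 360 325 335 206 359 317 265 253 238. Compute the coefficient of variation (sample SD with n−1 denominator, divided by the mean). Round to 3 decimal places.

n = 11, Σ = 3088, M = 280.7273
Σ(x−M)² = 35730.182; s = √(35730.182/10) = 59.7747
CV = 59.7747 / 280.7273 = 0.21293

0.213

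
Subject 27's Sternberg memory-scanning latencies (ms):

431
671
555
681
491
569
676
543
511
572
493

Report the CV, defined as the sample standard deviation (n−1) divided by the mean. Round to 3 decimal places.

0.148

n = 11, Σ = 6193, M = 563.0000
Σ(x−M)² = 69150.000; s = √(69150.000/10) = 83.1565
CV = 83.1565 / 563.0000 = 0.14770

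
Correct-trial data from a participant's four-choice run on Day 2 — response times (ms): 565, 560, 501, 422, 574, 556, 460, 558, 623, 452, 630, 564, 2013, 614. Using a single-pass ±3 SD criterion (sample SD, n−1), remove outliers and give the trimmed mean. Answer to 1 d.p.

n = 14, ΣRT = 9092, M = 649.429
Σ(x−M)² = 2055475.43; s = √(2055475.43/13) = 397.635
Cutoffs: 649.429 ± 3·397.635 → [-543.5, 1842.3]
Outside: 2013 → excluded.
Retained (n=13): Σ = 7079, mean = 7079/13 = 544.538

544.5 ms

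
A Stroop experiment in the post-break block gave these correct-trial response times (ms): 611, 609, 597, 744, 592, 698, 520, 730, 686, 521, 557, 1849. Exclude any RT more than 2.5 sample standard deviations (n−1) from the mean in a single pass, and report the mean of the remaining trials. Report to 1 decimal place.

624.1 ms

n = 12, ΣRT = 8714, M = 726.167
Σ(x−M)² = 1438385.67; s = √(1438385.67/11) = 361.611
Cutoffs: 726.167 ± 2.5·361.611 → [-177.9, 1630.2]
Outside: 1849 → excluded.
Retained (n=11): Σ = 6865, mean = 6865/11 = 624.091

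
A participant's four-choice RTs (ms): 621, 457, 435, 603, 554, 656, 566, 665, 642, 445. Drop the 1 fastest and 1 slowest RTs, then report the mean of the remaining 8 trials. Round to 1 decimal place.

568.0 ms

Sorted: 435, 445, 457, 554, 566, 603, 621, 642, 656, 665
Drop lowest 1 (435) and highest 1 (665)
Remaining (n=8): Σ = 4544, mean = 4544/8 = 568.000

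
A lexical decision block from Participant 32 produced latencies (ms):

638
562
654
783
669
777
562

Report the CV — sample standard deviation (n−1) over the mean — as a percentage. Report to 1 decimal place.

13.6%

n = 7, Σ = 4645, M = 663.5714
Σ(x−M)² = 48537.714; s = √(48537.714/6) = 89.9423
CV = 89.9423 / 663.5714 = 0.13554 = 13.554%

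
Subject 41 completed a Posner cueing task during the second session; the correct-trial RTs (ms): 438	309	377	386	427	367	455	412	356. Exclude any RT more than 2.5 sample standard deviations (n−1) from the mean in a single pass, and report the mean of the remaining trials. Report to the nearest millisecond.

392 ms

n = 9, ΣRT = 3527, M = 391.889
Σ(x−M)² = 16780.89; s = √(16780.89/8) = 45.800
Cutoffs: 391.889 ± 2.5·45.800 → [277.4, 506.4]
No RTs fall outside the cutoffs; all 9 retained. Mean = 3527/9 = 391.889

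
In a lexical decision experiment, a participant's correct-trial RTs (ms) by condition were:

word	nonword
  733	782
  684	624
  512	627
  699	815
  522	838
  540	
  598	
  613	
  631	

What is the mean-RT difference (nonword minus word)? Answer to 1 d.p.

122.5 ms

M(word) = 5532/9 = 614.667
M(nonword) = 3686/5 = 737.200
Difference = 737.200 − 614.667 = 122.533 ms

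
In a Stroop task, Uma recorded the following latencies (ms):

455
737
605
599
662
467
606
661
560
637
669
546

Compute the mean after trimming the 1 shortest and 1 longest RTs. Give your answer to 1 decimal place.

601.2 ms

Sorted: 455, 467, 546, 560, 599, 605, 606, 637, 661, 662, 669, 737
Drop lowest 1 (455) and highest 1 (737)
Remaining (n=10): Σ = 6012, mean = 6012/10 = 601.200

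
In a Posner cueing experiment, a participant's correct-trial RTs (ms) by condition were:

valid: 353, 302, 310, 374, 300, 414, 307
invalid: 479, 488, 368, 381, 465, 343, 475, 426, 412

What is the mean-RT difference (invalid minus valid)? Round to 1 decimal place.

89.2 ms

M(valid) = 2360/7 = 337.143
M(invalid) = 3837/9 = 426.333
Difference = 426.333 − 337.143 = 89.190 ms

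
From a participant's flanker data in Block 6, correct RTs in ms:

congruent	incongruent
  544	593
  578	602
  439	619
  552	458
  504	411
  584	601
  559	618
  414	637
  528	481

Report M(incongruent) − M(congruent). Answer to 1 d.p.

35.3 ms

M(congruent) = 4702/9 = 522.444
M(incongruent) = 5020/9 = 557.778
Difference = 557.778 − 522.444 = 35.333 ms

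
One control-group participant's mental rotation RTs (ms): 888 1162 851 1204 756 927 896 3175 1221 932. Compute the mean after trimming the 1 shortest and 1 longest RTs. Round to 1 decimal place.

Sorted: 756, 851, 888, 896, 927, 932, 1162, 1204, 1221, 3175
Drop lowest 1 (756) and highest 1 (3175)
Remaining (n=8): Σ = 8081, mean = 8081/8 = 1010.125

1010.1 ms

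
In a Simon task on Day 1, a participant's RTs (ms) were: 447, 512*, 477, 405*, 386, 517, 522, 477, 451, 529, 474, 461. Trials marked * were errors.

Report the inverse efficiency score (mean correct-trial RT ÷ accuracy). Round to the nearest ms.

569 ms

Correct trials (n=10): 447, 477, 386, 517, 522, 477, 451, 529, 474, 461
Mean correct RT = 4741/10 = 474.1000 ms
Proportion correct = 10/12
IES = 474.1000 / (10/12) = 568.920 ms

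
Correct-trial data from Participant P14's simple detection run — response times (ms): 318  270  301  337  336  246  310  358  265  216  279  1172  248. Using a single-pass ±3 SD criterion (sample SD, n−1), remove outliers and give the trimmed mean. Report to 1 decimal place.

290.3 ms

n = 13, ΣRT = 4656, M = 358.154
Σ(x−M)² = 738115.69; s = √(738115.69/12) = 248.011
Cutoffs: 358.154 ± 3·248.011 → [-385.9, 1102.2]
Outside: 1172 → excluded.
Retained (n=12): Σ = 3484, mean = 3484/12 = 290.333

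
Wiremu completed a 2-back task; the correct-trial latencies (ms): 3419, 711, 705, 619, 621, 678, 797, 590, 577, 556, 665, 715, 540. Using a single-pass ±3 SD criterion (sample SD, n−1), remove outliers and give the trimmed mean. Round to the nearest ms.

648 ms

n = 13, ΣRT = 11193, M = 861.000
Σ(x−M)² = 7153844.00; s = √(7153844.00/12) = 772.110
Cutoffs: 861.000 ± 3·772.110 → [-1455.3, 3177.3]
Outside: 3419 → excluded.
Retained (n=12): Σ = 7774, mean = 7774/12 = 647.833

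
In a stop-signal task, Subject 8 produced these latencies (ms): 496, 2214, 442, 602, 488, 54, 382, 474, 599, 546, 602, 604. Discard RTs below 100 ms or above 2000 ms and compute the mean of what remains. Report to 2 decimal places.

Excluded: 54, 2214
Retained (n=10): Σ = 5235
Mean = 5235/10 = 523.5000

523.50 ms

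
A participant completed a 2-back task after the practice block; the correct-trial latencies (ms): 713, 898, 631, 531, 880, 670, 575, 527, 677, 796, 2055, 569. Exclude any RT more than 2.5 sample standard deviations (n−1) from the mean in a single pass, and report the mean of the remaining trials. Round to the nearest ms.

n = 12, ΣRT = 9522, M = 793.500
Σ(x−M)² = 1909573.00; s = √(1909573.00/11) = 416.650
Cutoffs: 793.500 ± 2.5·416.650 → [-248.1, 1835.1]
Outside: 2055 → excluded.
Retained (n=11): Σ = 7467, mean = 7467/11 = 678.818

679 ms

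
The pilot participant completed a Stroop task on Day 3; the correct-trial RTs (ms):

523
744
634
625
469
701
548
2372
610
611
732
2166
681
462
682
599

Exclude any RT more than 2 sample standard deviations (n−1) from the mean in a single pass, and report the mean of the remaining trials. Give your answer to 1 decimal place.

615.8 ms

n = 16, ΣRT = 13159, M = 822.438
Σ(x−M)² = 4909171.94; s = √(4909171.94/15) = 572.082
Cutoffs: 822.438 ± 2·572.082 → [-321.7, 1966.6]
Outside: 2166, 2372 → excluded.
Retained (n=14): Σ = 8621, mean = 8621/14 = 615.786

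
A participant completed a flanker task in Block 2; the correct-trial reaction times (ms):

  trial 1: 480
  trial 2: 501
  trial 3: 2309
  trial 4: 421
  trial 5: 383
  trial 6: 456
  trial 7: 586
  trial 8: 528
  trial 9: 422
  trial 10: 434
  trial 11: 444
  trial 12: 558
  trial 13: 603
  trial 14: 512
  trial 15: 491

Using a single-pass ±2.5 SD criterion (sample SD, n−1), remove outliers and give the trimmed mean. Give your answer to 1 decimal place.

n = 15, ΣRT = 9128, M = 608.533
Σ(x−M)² = 3154009.73; s = √(3154009.73/14) = 474.643
Cutoffs: 608.533 ± 2.5·474.643 → [-578.1, 1795.1]
Outside: 2309 → excluded.
Retained (n=14): Σ = 6819, mean = 6819/14 = 487.071

487.1 ms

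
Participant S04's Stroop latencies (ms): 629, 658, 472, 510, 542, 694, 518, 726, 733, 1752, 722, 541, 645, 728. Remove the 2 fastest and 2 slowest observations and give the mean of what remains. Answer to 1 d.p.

Sorted: 472, 510, 518, 541, 542, 629, 645, 658, 694, 722, 726, 728, 733, 1752
Drop lowest 2 (472, 510) and highest 2 (733, 1752)
Remaining (n=10): Σ = 6403, mean = 6403/10 = 640.300

640.3 ms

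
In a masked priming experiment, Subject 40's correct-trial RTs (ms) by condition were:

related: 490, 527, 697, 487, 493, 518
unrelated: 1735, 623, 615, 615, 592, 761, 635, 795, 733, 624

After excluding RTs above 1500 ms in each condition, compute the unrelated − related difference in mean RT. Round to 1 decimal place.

130.6 ms

unrelated: exclude 1735
M(related) = 3212/6 = 535.333
M(unrelated) = 5993/9 = 665.889
Difference = 665.889 − 535.333 = 130.556 ms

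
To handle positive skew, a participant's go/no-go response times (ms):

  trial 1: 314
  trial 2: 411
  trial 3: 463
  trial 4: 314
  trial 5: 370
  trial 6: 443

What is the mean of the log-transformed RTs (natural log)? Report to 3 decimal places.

ln(RT): 5.7494, 6.0186, 6.1377, 5.7494, 5.9135, 6.0936
Σ ln(RT) = 35.6622
Mean = 35.6622/6 = 5.94370

5.944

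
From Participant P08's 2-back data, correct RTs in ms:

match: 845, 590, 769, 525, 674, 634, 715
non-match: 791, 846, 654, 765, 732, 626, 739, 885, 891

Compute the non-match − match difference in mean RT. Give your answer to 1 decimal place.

91.0 ms

M(match) = 4752/7 = 678.857
M(non-match) = 6929/9 = 769.889
Difference = 769.889 − 678.857 = 91.032 ms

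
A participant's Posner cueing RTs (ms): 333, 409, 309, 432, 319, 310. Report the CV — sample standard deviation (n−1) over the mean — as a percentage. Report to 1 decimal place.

15.4%

n = 6, Σ = 2112, M = 352.0000
Σ(x−M)² = 14712.000; s = √(14712.000/5) = 54.2439
CV = 54.2439 / 352.0000 = 0.15410 = 15.410%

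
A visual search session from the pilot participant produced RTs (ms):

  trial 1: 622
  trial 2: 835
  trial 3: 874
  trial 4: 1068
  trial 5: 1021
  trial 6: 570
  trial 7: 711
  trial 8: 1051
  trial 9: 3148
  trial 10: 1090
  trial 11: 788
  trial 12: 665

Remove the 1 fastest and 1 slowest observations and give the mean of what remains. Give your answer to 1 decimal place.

872.5 ms

Sorted: 570, 622, 665, 711, 788, 835, 874, 1021, 1051, 1068, 1090, 3148
Drop lowest 1 (570) and highest 1 (3148)
Remaining (n=10): Σ = 8725, mean = 8725/10 = 872.500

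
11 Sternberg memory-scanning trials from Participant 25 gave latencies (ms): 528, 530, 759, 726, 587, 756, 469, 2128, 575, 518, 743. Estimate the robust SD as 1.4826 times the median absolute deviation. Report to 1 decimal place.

174.9 ms

Sorted: 469, 518, 528, 530, 575, 587, 726, 743, 756, 759, 2128 → median = 587
|x − 587| sorted: 0, 12, 57, 59, 69, 118, 139, 156, 169, 172, 1541 → MAD = 118
Robust SD ≈ 1.4826 × 118 = 174.947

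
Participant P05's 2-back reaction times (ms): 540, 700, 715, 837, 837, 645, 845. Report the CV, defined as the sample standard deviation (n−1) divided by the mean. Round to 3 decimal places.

0.158

n = 7, Σ = 5119, M = 731.2857
Σ(x−M)² = 80561.429; s = √(80561.429/6) = 115.8745
CV = 115.8745 / 731.2857 = 0.15845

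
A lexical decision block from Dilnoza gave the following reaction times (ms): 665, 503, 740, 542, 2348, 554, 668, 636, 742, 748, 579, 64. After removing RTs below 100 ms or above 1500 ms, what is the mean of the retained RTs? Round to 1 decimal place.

637.7 ms

Excluded: 64, 2348
Retained (n=10): Σ = 6377
Mean = 6377/10 = 637.7000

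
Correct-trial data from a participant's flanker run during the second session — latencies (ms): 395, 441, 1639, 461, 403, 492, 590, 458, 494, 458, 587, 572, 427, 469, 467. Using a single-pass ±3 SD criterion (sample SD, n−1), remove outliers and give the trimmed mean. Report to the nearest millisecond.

480 ms

n = 15, ΣRT = 8353, M = 556.867
Σ(x−M)² = 1306109.73; s = √(1306109.73/14) = 305.440
Cutoffs: 556.867 ± 3·305.440 → [-359.5, 1473.2]
Outside: 1639 → excluded.
Retained (n=14): Σ = 6714, mean = 6714/14 = 479.571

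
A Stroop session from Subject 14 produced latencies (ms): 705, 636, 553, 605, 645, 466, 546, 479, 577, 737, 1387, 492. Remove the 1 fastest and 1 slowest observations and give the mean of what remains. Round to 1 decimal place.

597.5 ms

Sorted: 466, 479, 492, 546, 553, 577, 605, 636, 645, 705, 737, 1387
Drop lowest 1 (466) and highest 1 (1387)
Remaining (n=10): Σ = 5975, mean = 5975/10 = 597.500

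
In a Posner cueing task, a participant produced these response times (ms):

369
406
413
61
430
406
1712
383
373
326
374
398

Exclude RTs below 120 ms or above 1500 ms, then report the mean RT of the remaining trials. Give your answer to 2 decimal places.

Excluded: 61, 1712
Retained (n=10): Σ = 3878
Mean = 3878/10 = 387.8000

387.80 ms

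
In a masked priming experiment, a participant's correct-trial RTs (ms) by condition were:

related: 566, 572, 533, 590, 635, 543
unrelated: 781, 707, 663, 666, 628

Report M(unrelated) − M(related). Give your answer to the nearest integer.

116 ms

M(related) = 3439/6 = 573.167
M(unrelated) = 3445/5 = 689.000
Difference = 689.000 − 573.167 = 115.833 ms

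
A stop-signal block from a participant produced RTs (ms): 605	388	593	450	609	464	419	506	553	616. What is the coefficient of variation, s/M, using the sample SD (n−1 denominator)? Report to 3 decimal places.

0.165

n = 10, Σ = 5203, M = 520.3000
Σ(x−M)² = 66636.100; s = √(66636.100/9) = 86.0466
CV = 86.0466 / 520.3000 = 0.16538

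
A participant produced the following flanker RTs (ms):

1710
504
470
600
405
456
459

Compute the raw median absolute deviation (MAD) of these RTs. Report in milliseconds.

Sorted: 405, 456, 459, 470, 504, 600, 1710 → median = 470
|x − 470|: 1240, 34, 0, 130, 65, 14, 11
Sorted deviations: 0, 11, 14, 34, 65, 130, 1240 → MAD = 34

34 ms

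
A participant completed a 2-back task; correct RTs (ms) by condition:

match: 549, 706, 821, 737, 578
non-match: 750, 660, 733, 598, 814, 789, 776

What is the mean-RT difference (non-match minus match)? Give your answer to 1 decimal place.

53.2 ms

M(match) = 3391/5 = 678.200
M(non-match) = 5120/7 = 731.429
Difference = 731.429 − 678.200 = 53.229 ms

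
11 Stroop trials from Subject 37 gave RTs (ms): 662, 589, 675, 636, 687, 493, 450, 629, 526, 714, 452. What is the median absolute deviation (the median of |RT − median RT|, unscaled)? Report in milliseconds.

58 ms

Sorted: 450, 452, 493, 526, 589, 629, 636, 662, 675, 687, 714 → median = 629
|x − 629|: 33, 40, 46, 7, 58, 136, 179, 0, 103, 85, 177
Sorted deviations: 0, 7, 33, 40, 46, 58, 85, 103, 136, 177, 179 → MAD = 58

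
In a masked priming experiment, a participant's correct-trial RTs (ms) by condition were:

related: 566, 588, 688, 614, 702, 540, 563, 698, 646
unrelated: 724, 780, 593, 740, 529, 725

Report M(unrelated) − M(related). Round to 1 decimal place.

M(related) = 5605/9 = 622.778
M(unrelated) = 4091/6 = 681.833
Difference = 681.833 − 622.778 = 59.056 ms

59.1 ms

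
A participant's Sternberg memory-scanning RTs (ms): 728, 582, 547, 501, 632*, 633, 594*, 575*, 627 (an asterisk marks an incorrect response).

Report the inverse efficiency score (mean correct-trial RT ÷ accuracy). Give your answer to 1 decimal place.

Correct trials (n=6): 728, 582, 547, 501, 633, 627
Mean correct RT = 3618/6 = 603.0000 ms
Proportion correct = 6/9
IES = 603.0000 / (6/9) = 904.500 ms

904.5 ms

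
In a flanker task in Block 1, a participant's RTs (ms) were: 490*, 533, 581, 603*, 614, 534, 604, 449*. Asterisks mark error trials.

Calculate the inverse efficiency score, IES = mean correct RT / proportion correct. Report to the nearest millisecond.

917 ms

Correct trials (n=5): 533, 581, 614, 534, 604
Mean correct RT = 2866/5 = 573.2000 ms
Proportion correct = 5/8
IES = 573.2000 / (5/8) = 917.120 ms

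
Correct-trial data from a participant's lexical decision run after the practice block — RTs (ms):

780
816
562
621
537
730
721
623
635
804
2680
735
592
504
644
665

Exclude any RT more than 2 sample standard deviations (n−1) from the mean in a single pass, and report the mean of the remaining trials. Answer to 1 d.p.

n = 16, ΣRT = 12649, M = 790.562
Σ(x−M)² = 3938861.94; s = √(3938861.94/15) = 512.436
Cutoffs: 790.562 ± 2·512.436 → [-234.3, 1815.4]
Outside: 2680 → excluded.
Retained (n=15): Σ = 9969, mean = 9969/15 = 664.600

664.6 ms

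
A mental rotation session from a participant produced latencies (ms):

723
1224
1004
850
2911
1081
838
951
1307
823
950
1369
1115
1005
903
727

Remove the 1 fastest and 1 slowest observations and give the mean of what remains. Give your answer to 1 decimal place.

Sorted: 723, 727, 823, 838, 850, 903, 950, 951, 1004, 1005, 1081, 1115, 1224, 1307, 1369, 2911
Drop lowest 1 (723) and highest 1 (2911)
Remaining (n=14): Σ = 14147, mean = 14147/14 = 1010.500

1010.5 ms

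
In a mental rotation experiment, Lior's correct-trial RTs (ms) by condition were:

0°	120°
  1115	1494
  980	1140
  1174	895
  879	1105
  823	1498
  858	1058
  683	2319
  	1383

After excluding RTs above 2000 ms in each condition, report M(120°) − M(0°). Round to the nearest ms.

120°: exclude 2319
M(0°) = 6512/7 = 930.286
M(120°) = 8573/7 = 1224.714
Difference = 1224.714 − 930.286 = 294.429 ms

294 ms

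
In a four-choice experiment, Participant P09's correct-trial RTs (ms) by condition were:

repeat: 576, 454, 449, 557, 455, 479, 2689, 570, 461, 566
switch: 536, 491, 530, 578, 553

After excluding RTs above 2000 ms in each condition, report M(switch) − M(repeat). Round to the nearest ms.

repeat: exclude 2689
M(repeat) = 4567/9 = 507.444
M(switch) = 2688/5 = 537.600
Difference = 537.600 − 507.444 = 30.156 ms

30 ms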